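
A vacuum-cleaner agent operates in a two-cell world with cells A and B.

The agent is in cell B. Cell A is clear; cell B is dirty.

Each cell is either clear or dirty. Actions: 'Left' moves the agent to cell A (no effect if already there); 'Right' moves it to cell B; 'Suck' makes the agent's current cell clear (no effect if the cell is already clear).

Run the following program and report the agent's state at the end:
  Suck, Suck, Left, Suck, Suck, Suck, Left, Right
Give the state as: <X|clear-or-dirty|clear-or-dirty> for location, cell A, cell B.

step 1/8 (Suck): <B|clear|clear>
step 2/8 (Suck): <B|clear|clear>
step 3/8 (Left): <A|clear|clear>
step 4/8 (Suck): <A|clear|clear>
step 5/8 (Suck): <A|clear|clear>
step 6/8 (Suck): <A|clear|clear>
step 7/8 (Left): <A|clear|clear>
step 8/8 (Right): <B|clear|clear>

<B|clear|clear>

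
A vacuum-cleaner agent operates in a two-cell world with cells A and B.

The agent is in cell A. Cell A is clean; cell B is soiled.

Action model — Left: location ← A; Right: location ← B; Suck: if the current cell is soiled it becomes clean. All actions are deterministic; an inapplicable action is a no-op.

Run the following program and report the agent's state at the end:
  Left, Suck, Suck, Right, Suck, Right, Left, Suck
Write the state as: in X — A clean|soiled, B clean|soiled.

in A — A clean, B clean

1. Left → in A — A clean, B soiled
2. Suck → in A — A clean, B soiled
3. Suck → in A — A clean, B soiled
4. Right → in B — A clean, B soiled
5. Suck → in B — A clean, B clean
6. Right → in B — A clean, B clean
7. Left → in A — A clean, B clean
8. Suck → in A — A clean, B clean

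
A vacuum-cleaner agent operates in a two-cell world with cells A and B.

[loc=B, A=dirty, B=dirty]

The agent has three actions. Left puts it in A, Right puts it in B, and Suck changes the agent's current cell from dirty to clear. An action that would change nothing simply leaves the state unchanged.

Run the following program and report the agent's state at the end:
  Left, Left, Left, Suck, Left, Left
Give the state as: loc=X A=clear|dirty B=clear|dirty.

1. Left → loc=A A=dirty B=dirty
2. Left → loc=A A=dirty B=dirty
3. Left → loc=A A=dirty B=dirty
4. Suck → loc=A A=clear B=dirty
5. Left → loc=A A=clear B=dirty
6. Left → loc=A A=clear B=dirty

loc=A A=clear B=dirty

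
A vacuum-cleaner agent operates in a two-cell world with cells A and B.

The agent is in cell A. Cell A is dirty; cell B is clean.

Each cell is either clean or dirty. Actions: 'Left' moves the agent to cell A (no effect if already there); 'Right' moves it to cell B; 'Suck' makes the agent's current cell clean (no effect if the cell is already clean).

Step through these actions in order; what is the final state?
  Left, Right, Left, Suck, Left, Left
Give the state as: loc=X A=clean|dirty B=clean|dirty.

t=1 Left ⇒ loc=A A=dirty B=clean
t=2 Right ⇒ loc=B A=dirty B=clean
t=3 Left ⇒ loc=A A=dirty B=clean
t=4 Suck ⇒ loc=A A=clean B=clean
t=5 Left ⇒ loc=A A=clean B=clean
t=6 Left ⇒ loc=A A=clean B=clean

loc=A A=clean B=clean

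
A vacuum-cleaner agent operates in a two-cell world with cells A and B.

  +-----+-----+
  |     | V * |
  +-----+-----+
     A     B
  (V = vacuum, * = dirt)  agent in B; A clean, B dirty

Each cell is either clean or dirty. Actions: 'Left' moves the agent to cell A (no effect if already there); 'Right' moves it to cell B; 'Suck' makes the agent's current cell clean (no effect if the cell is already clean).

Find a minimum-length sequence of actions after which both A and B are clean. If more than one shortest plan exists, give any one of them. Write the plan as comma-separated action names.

Suck

step 1/1 (Suck): <B|clean|clean>
min 1: B is dirty, one Suck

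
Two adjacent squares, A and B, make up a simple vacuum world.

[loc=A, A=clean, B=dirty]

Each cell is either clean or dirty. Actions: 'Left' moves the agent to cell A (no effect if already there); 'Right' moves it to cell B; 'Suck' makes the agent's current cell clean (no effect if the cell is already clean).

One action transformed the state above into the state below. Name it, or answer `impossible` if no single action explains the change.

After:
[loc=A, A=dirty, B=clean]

impossible

try  Left: <A|clean|dirty>
try Right: <B|clean|dirty>
try  Suck: <A|clean|dirty>
no single action produces the after-state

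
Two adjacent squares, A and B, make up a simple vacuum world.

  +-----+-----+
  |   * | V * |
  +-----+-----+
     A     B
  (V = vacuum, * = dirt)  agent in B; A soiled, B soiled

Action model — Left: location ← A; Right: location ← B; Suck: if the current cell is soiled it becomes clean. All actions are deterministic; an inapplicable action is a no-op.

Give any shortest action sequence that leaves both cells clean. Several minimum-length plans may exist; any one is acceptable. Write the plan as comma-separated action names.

step 1/3 (Suck): (B; A:soiled, B:clean)
step 2/3 (Left): (A; A:soiled, B:clean)
step 3/3 (Suck): (A; A:clean, B:clean)
min 3: Suck B + move + Suck A

Suck, Left, Suck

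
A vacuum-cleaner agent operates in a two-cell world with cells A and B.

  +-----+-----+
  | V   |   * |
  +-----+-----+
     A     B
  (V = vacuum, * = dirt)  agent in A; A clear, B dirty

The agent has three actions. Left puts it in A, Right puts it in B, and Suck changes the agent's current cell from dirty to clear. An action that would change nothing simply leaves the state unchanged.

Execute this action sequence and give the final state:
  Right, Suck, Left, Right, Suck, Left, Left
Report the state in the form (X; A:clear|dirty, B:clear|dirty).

1. Right → (B; A:clear, B:dirty)
2. Suck → (B; A:clear, B:clear)
3. Left → (A; A:clear, B:clear)
4. Right → (B; A:clear, B:clear)
5. Suck → (B; A:clear, B:clear)
6. Left → (A; A:clear, B:clear)
7. Left → (A; A:clear, B:clear)

(A; A:clear, B:clear)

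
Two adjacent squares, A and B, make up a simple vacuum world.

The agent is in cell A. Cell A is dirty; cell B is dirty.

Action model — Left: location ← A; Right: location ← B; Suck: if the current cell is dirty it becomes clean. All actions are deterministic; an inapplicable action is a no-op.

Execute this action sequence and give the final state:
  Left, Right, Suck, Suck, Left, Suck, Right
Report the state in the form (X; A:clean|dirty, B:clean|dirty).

(B; A:clean, B:clean)

t=1 Left ⇒ (A; A:dirty, B:dirty)
t=2 Right ⇒ (B; A:dirty, B:dirty)
t=3 Suck ⇒ (B; A:dirty, B:clean)
t=4 Suck ⇒ (B; A:dirty, B:clean)
t=5 Left ⇒ (A; A:dirty, B:clean)
t=6 Suck ⇒ (A; A:clean, B:clean)
t=7 Right ⇒ (B; A:clean, B:clean)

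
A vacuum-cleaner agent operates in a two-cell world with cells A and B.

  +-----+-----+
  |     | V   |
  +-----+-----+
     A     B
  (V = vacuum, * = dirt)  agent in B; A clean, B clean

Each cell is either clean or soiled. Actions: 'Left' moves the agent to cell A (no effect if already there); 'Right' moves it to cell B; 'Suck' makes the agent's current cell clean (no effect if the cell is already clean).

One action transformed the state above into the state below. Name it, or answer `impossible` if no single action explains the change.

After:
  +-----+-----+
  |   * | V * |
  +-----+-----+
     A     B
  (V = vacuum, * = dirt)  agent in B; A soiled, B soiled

impossible

try  Left: <A|clean|clean>
try Right: <B|clean|clean>
try  Suck: <B|clean|clean>
no single action produces the after-state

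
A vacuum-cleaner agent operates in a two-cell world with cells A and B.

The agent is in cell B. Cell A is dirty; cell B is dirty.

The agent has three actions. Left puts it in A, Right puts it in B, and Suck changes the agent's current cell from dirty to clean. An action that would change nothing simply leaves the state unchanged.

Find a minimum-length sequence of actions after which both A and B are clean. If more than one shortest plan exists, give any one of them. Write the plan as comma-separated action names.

Suck, Left, Suck

1. Suck → (B; A:dirty, B:clean)
2. Left → (A; A:dirty, B:clean)
3. Suck → (A; A:clean, B:clean)
min 3: Suck B + move + Suck A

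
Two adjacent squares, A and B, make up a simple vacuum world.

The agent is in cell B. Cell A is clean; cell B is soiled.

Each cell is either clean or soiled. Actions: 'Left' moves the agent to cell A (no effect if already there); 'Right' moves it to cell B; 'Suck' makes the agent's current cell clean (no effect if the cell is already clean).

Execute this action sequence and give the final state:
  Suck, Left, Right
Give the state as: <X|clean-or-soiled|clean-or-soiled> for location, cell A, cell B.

Suck (#1): <B|clean|clean>
Left (#2): <A|clean|clean>
Right (#3): <B|clean|clean>

<B|clean|clean>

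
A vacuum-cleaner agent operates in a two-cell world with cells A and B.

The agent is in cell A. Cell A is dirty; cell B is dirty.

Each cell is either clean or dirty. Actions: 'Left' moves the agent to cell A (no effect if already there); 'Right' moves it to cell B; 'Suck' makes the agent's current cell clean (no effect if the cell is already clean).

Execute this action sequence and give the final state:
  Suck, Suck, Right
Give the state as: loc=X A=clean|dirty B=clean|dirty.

loc=B A=clean B=dirty

Suck (#1): loc=A A=clean B=dirty
Suck (#2): loc=A A=clean B=dirty
Right (#3): loc=B A=clean B=dirty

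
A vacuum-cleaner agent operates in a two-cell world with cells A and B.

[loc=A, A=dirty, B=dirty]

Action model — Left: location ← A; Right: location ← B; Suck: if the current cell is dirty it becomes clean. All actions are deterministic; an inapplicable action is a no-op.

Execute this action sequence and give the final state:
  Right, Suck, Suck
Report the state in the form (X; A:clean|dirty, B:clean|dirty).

[1] after Right: (B; A:dirty, B:dirty)
[2] after Suck: (B; A:dirty, B:clean)
[3] after Suck: (B; A:dirty, B:clean)

(B; A:dirty, B:clean)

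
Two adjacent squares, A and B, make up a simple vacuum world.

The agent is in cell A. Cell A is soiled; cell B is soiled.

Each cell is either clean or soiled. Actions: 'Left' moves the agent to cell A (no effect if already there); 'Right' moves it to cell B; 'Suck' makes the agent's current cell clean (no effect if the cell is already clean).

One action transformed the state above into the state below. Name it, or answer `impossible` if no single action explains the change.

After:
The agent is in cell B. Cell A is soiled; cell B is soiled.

Right

try  Left: (A; A:soiled, B:soiled)
try Right: (B; A:soiled, B:soiled)  ← match
try  Suck: (A; A:clean, B:soiled)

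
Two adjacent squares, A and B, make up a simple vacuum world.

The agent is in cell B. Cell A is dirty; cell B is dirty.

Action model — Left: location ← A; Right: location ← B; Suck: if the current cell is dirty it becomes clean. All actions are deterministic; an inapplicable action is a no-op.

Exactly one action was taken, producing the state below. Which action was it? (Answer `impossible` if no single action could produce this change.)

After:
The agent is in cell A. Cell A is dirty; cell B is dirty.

Left

try  Left: loc=A A=dirty B=dirty  ← match
try Right: loc=B A=dirty B=dirty
try  Suck: loc=B A=dirty B=clean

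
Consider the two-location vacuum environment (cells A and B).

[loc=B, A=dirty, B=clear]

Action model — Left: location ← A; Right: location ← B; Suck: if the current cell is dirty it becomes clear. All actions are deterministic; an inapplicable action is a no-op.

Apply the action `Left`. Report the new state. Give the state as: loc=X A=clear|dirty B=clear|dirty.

loc=A A=dirty B=clear

start: loc=B A=dirty B=clear
step 1/1 (Left): loc=A A=dirty B=clear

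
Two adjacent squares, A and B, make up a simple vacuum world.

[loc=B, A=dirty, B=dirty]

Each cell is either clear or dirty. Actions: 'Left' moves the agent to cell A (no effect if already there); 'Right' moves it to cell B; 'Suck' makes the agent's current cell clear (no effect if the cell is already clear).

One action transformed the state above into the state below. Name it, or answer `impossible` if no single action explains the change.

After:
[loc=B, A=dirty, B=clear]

try  Left: <A|dirty|dirty>
try Right: <B|dirty|dirty>
try  Suck: <B|dirty|clear>  ← match

Suck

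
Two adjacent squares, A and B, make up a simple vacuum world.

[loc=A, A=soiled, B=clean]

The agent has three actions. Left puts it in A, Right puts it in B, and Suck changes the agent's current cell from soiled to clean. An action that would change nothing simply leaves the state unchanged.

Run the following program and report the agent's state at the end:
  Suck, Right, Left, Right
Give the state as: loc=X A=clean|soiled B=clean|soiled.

t=1 Suck ⇒ loc=A A=clean B=clean
t=2 Right ⇒ loc=B A=clean B=clean
t=3 Left ⇒ loc=A A=clean B=clean
t=4 Right ⇒ loc=B A=clean B=clean

loc=B A=clean B=clean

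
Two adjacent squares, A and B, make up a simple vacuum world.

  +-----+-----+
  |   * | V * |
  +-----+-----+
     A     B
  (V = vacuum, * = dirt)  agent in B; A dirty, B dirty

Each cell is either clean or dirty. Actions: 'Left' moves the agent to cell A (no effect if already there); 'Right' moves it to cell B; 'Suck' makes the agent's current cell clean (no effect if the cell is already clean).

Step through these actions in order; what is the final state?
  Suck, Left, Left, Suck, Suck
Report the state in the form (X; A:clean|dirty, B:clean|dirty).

(A; A:clean, B:clean)

1) do Suck; now (B; A:dirty, B:clean)
2) do Left; now (A; A:dirty, B:clean)
3) do Left; now (A; A:dirty, B:clean)
4) do Suck; now (A; A:clean, B:clean)
5) do Suck; now (A; A:clean, B:clean)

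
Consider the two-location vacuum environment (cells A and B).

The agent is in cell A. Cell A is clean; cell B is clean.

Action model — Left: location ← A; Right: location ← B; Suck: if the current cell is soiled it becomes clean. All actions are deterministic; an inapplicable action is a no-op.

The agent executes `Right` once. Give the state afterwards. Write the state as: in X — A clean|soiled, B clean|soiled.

in B — A clean, B clean

start: in A — A clean, B clean
step 1/1 (Right): in B — A clean, B clean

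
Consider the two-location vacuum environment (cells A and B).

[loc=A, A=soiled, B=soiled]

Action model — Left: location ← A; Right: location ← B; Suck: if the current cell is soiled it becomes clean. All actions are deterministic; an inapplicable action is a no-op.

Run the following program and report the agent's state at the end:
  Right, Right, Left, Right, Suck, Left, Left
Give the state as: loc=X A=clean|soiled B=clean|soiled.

1. Right → loc=B A=soiled B=soiled
2. Right → loc=B A=soiled B=soiled
3. Left → loc=A A=soiled B=soiled
4. Right → loc=B A=soiled B=soiled
5. Suck → loc=B A=soiled B=clean
6. Left → loc=A A=soiled B=clean
7. Left → loc=A A=soiled B=clean

loc=A A=soiled B=clean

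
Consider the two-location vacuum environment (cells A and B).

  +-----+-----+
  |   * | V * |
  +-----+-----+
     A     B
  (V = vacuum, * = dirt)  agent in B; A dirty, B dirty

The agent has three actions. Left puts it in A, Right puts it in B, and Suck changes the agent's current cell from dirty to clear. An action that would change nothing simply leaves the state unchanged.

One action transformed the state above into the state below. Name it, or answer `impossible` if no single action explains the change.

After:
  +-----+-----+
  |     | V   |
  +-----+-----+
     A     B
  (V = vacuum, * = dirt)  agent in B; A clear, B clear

impossible

try  Left: (A; A:dirty, B:dirty)
try Right: (B; A:dirty, B:dirty)
try  Suck: (B; A:dirty, B:clear)
no single action produces the after-state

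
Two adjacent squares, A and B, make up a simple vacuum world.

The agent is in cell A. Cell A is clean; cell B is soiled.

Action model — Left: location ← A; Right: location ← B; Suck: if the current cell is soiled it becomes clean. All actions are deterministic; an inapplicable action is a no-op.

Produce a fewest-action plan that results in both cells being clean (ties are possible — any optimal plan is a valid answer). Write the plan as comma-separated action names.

1) do Right; now (B; A:clean, B:soiled)
2) do Suck; now (B; A:clean, B:clean)
min 2: go B then Suck

Right, Suck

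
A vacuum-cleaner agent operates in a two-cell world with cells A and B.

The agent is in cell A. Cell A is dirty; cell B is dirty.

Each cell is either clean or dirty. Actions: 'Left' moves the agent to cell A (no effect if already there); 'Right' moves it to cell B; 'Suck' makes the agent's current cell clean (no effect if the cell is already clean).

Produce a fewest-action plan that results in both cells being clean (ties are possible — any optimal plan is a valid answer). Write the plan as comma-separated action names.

Suck, Right, Suck

[1] after Suck: in A — A clean, B dirty
[2] after Right: in B — A clean, B dirty
[3] after Suck: in B — A clean, B clean
min 3: Suck A + move + Suck B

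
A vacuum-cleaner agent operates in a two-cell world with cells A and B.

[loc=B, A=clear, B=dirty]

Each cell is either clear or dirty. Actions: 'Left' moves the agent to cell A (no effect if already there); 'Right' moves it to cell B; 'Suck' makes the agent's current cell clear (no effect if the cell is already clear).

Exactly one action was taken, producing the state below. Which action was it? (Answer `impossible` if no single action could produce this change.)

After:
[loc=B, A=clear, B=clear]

try  Left: loc=A A=clear B=dirty
try Right: loc=B A=clear B=dirty
try  Suck: loc=B A=clear B=clear  ← match

Suck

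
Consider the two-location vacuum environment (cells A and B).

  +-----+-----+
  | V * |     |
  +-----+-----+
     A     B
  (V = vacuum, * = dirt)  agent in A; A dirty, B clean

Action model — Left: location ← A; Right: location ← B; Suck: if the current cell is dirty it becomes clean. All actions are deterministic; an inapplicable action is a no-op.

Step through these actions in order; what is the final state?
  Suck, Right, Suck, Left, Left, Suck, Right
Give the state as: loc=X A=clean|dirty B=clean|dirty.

[1] after Suck: loc=A A=clean B=clean
[2] after Right: loc=B A=clean B=clean
[3] after Suck: loc=B A=clean B=clean
[4] after Left: loc=A A=clean B=clean
[5] after Left: loc=A A=clean B=clean
[6] after Suck: loc=A A=clean B=clean
[7] after Right: loc=B A=clean B=clean

loc=B A=clean B=clean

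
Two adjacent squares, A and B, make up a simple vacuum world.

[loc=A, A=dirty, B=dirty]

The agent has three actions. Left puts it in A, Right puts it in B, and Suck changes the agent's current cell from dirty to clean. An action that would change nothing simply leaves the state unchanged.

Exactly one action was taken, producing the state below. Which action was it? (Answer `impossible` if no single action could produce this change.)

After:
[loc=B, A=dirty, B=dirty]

Right

try  Left: loc=A A=dirty B=dirty
try Right: loc=B A=dirty B=dirty  ← match
try  Suck: loc=A A=clean B=dirty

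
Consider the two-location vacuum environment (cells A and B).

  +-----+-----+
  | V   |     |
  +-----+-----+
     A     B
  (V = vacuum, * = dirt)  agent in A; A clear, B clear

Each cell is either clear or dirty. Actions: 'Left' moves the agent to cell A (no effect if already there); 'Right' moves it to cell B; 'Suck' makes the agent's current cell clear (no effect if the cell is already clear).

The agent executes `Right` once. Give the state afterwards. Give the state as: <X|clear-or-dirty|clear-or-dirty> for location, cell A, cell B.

<B|clear|clear>

start: <A|clear|clear>
Right (#1): <B|clear|clear>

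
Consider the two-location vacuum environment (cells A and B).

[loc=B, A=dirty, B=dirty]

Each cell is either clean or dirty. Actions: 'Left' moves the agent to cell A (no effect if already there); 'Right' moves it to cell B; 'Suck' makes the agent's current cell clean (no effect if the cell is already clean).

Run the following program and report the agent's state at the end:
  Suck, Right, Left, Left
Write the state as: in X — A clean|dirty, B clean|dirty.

in A — A dirty, B clean

t=1 Suck ⇒ in B — A dirty, B clean
t=2 Right ⇒ in B — A dirty, B clean
t=3 Left ⇒ in A — A dirty, B clean
t=4 Left ⇒ in A — A dirty, B clean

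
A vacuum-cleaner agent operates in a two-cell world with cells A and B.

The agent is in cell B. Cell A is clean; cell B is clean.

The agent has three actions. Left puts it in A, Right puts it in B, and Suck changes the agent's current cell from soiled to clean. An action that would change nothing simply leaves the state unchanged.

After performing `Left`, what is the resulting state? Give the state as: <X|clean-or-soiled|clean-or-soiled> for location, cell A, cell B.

<A|clean|clean>

start: <B|clean|clean>
1. Left → <A|clean|clean>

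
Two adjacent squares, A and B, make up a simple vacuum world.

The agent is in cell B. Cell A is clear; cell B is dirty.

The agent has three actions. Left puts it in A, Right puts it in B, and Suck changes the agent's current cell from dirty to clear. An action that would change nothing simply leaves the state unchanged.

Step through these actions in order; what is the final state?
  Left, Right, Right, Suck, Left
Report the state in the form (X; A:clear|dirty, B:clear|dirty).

(A; A:clear, B:clear)

[1] after Left: (A; A:clear, B:dirty)
[2] after Right: (B; A:clear, B:dirty)
[3] after Right: (B; A:clear, B:dirty)
[4] after Suck: (B; A:clear, B:clear)
[5] after Left: (A; A:clear, B:clear)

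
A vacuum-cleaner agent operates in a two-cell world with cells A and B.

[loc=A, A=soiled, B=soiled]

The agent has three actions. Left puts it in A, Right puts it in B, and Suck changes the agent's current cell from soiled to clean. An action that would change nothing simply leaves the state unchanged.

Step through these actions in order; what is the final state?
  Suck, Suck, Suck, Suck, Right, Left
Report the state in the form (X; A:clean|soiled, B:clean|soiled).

Suck (#1): (A; A:clean, B:soiled)
Suck (#2): (A; A:clean, B:soiled)
Suck (#3): (A; A:clean, B:soiled)
Suck (#4): (A; A:clean, B:soiled)
Right (#5): (B; A:clean, B:soiled)
Left (#6): (A; A:clean, B:soiled)

(A; A:clean, B:soiled)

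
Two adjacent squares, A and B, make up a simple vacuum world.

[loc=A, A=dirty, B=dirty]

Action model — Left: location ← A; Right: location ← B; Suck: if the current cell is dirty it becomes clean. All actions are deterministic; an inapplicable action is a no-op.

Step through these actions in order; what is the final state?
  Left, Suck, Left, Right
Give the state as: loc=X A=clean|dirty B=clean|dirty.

Left (#1): loc=A A=dirty B=dirty
Suck (#2): loc=A A=clean B=dirty
Left (#3): loc=A A=clean B=dirty
Right (#4): loc=B A=clean B=dirty

loc=B A=clean B=dirty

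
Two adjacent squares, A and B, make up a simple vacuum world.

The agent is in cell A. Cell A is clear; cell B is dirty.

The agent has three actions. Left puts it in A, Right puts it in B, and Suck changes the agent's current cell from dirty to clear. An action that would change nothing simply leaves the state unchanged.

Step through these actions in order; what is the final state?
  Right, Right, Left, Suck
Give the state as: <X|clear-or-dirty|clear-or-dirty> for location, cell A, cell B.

1. Right → <B|clear|dirty>
2. Right → <B|clear|dirty>
3. Left → <A|clear|dirty>
4. Suck → <A|clear|dirty>

<A|clear|dirty>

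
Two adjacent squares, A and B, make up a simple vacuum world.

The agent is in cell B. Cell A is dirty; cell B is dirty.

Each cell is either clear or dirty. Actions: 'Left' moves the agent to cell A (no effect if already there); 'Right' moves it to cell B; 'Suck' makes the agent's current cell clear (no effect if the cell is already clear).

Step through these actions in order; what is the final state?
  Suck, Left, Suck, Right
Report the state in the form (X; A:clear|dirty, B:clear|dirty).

(B; A:clear, B:clear)

t=1 Suck ⇒ (B; A:dirty, B:clear)
t=2 Left ⇒ (A; A:dirty, B:clear)
t=3 Suck ⇒ (A; A:clear, B:clear)
t=4 Right ⇒ (B; A:clear, B:clear)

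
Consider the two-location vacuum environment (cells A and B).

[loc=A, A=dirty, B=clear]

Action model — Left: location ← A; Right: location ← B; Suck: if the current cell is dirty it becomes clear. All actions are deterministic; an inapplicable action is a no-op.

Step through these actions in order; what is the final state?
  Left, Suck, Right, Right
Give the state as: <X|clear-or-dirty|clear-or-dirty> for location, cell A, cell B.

step 1/4 (Left): <A|dirty|clear>
step 2/4 (Suck): <A|clear|clear>
step 3/4 (Right): <B|clear|clear>
step 4/4 (Right): <B|clear|clear>

<B|clear|clear>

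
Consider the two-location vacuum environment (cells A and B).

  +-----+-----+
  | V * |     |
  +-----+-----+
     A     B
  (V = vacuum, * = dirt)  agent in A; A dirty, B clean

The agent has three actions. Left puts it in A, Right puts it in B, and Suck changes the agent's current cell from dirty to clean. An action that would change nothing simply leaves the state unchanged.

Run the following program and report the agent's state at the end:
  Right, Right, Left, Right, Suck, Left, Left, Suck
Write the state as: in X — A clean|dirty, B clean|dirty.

1. Right → in B — A dirty, B clean
2. Right → in B — A dirty, B clean
3. Left → in A — A dirty, B clean
4. Right → in B — A dirty, B clean
5. Suck → in B — A dirty, B clean
6. Left → in A — A dirty, B clean
7. Left → in A — A dirty, B clean
8. Suck → in A — A clean, B clean

in A — A clean, B clean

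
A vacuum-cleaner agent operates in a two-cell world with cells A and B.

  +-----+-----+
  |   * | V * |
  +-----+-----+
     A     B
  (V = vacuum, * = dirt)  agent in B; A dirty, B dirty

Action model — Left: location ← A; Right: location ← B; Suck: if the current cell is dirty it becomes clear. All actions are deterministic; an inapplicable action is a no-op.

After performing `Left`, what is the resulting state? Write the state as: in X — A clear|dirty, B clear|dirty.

start: in B — A dirty, B dirty
Left (#1): in A — A dirty, B dirty

in A — A dirty, B dirty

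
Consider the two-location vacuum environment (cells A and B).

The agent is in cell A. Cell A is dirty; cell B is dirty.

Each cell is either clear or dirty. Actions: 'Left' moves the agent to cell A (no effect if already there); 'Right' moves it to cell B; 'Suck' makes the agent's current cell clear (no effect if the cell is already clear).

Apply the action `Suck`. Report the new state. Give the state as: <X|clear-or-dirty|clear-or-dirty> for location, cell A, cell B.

start: <A|dirty|dirty>
Suck (#1): <A|clear|dirty>

<A|clear|dirty>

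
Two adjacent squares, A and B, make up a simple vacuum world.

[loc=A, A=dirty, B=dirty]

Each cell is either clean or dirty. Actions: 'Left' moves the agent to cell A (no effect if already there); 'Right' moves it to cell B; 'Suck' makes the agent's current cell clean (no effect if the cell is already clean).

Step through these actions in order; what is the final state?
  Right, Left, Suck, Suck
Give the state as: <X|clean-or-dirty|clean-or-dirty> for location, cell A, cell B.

t=1 Right ⇒ <B|dirty|dirty>
t=2 Left ⇒ <A|dirty|dirty>
t=3 Suck ⇒ <A|clean|dirty>
t=4 Suck ⇒ <A|clean|dirty>

<A|clean|dirty>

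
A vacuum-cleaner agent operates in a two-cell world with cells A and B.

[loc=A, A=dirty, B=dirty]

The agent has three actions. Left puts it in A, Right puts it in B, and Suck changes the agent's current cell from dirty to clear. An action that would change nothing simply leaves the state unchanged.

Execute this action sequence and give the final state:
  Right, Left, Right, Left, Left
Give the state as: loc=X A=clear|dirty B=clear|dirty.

Right (#1): loc=B A=dirty B=dirty
Left (#2): loc=A A=dirty B=dirty
Right (#3): loc=B A=dirty B=dirty
Left (#4): loc=A A=dirty B=dirty
Left (#5): loc=A A=dirty B=dirty

loc=A A=dirty B=dirty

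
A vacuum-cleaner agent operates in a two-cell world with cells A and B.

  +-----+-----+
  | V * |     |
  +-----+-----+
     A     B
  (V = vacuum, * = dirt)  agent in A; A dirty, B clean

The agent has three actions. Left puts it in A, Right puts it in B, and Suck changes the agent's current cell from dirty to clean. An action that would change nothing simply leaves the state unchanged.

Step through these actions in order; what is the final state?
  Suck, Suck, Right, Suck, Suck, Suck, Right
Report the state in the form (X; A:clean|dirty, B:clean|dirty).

(B; A:clean, B:clean)

t=1 Suck ⇒ (A; A:clean, B:clean)
t=2 Suck ⇒ (A; A:clean, B:clean)
t=3 Right ⇒ (B; A:clean, B:clean)
t=4 Suck ⇒ (B; A:clean, B:clean)
t=5 Suck ⇒ (B; A:clean, B:clean)
t=6 Suck ⇒ (B; A:clean, B:clean)
t=7 Right ⇒ (B; A:clean, B:clean)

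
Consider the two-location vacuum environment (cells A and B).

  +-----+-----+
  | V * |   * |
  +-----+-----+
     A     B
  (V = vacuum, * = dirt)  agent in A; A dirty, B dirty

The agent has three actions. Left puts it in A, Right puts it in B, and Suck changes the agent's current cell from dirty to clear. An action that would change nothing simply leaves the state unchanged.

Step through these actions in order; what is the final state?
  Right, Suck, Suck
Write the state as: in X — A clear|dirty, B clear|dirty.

1. Right → in B — A dirty, B dirty
2. Suck → in B — A dirty, B clear
3. Suck → in B — A dirty, B clear

in B — A dirty, B clear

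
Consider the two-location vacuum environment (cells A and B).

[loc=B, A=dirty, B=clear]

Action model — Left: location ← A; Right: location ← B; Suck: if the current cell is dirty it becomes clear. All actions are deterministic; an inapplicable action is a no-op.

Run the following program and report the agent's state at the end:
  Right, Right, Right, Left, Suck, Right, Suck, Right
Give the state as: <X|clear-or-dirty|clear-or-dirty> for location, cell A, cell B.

[1] after Right: <B|dirty|clear>
[2] after Right: <B|dirty|clear>
[3] after Right: <B|dirty|clear>
[4] after Left: <A|dirty|clear>
[5] after Suck: <A|clear|clear>
[6] after Right: <B|clear|clear>
[7] after Suck: <B|clear|clear>
[8] after Right: <B|clear|clear>

<B|clear|clear>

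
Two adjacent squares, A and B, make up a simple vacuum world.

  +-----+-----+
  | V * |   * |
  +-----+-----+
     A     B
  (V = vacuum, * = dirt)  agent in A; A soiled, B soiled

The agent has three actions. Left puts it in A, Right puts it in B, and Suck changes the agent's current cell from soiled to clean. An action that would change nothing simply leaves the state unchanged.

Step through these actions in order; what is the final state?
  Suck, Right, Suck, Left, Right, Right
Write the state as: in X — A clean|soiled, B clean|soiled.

in B — A clean, B clean

1. Suck → in A — A clean, B soiled
2. Right → in B — A clean, B soiled
3. Suck → in B — A clean, B clean
4. Left → in A — A clean, B clean
5. Right → in B — A clean, B clean
6. Right → in B — A clean, B clean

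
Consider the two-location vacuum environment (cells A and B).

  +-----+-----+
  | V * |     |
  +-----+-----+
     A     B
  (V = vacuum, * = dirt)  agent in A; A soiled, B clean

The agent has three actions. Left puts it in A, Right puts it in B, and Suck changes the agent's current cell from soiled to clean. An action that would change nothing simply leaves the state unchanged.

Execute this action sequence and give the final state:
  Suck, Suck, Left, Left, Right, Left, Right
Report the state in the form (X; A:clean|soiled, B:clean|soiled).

(B; A:clean, B:clean)

[1] after Suck: (A; A:clean, B:clean)
[2] after Suck: (A; A:clean, B:clean)
[3] after Left: (A; A:clean, B:clean)
[4] after Left: (A; A:clean, B:clean)
[5] after Right: (B; A:clean, B:clean)
[6] after Left: (A; A:clean, B:clean)
[7] after Right: (B; A:clean, B:clean)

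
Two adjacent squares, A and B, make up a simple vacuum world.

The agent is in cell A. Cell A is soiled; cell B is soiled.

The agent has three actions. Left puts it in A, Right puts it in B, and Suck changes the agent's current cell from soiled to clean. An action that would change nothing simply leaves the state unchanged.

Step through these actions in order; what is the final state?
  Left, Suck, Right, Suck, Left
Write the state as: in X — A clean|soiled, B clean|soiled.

[1] after Left: in A — A soiled, B soiled
[2] after Suck: in A — A clean, B soiled
[3] after Right: in B — A clean, B soiled
[4] after Suck: in B — A clean, B clean
[5] after Left: in A — A clean, B clean

in A — A clean, B clean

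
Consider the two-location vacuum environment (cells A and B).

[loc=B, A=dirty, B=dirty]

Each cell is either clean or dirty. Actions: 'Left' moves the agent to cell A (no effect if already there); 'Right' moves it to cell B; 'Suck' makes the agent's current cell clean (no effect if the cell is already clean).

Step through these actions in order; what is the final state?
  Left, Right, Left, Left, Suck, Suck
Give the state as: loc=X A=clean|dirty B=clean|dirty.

loc=A A=clean B=dirty

1. Left → loc=A A=dirty B=dirty
2. Right → loc=B A=dirty B=dirty
3. Left → loc=A A=dirty B=dirty
4. Left → loc=A A=dirty B=dirty
5. Suck → loc=A A=clean B=dirty
6. Suck → loc=A A=clean B=dirty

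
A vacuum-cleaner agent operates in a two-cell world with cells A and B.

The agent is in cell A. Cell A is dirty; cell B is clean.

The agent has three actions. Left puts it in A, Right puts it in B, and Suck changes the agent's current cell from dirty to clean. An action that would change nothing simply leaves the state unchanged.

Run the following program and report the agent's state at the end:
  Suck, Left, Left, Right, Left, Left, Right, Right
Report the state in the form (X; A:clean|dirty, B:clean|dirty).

[1] after Suck: (A; A:clean, B:clean)
[2] after Left: (A; A:clean, B:clean)
[3] after Left: (A; A:clean, B:clean)
[4] after Right: (B; A:clean, B:clean)
[5] after Left: (A; A:clean, B:clean)
[6] after Left: (A; A:clean, B:clean)
[7] after Right: (B; A:clean, B:clean)
[8] after Right: (B; A:clean, B:clean)

(B; A:clean, B:clean)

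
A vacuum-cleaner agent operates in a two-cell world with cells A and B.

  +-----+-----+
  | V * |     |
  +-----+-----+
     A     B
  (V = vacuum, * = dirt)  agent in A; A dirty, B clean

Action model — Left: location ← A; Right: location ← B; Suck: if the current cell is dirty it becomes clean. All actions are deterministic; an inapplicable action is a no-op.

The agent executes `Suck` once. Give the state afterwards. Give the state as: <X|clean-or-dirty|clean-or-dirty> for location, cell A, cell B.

<A|clean|clean>

start: <A|dirty|clean>
1. Suck → <A|clean|clean>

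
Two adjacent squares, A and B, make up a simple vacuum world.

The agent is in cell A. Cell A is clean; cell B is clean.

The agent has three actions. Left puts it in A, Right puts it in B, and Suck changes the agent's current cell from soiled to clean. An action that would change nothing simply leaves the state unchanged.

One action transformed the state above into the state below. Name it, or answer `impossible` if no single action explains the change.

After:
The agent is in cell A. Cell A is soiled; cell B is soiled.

impossible

try  Left: (A; A:clean, B:clean)
try Right: (B; A:clean, B:clean)
try  Suck: (A; A:clean, B:clean)
no single action produces the after-state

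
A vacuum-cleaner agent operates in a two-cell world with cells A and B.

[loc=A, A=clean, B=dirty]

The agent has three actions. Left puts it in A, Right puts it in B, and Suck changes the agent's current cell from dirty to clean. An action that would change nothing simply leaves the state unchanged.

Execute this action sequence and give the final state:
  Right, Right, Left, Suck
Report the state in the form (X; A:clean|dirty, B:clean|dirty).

(A; A:clean, B:dirty)

step 1/4 (Right): (B; A:clean, B:dirty)
step 2/4 (Right): (B; A:clean, B:dirty)
step 3/4 (Left): (A; A:clean, B:dirty)
step 4/4 (Suck): (A; A:clean, B:dirty)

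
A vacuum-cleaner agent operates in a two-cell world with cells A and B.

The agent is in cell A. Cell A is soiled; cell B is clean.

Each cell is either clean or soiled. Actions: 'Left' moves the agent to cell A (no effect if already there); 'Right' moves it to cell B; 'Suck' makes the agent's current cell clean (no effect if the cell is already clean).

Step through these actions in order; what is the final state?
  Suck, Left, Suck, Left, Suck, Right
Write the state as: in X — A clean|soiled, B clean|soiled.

1. Suck → in A — A clean, B clean
2. Left → in A — A clean, B clean
3. Suck → in A — A clean, B clean
4. Left → in A — A clean, B clean
5. Suck → in A — A clean, B clean
6. Right → in B — A clean, B clean

in B — A clean, B clean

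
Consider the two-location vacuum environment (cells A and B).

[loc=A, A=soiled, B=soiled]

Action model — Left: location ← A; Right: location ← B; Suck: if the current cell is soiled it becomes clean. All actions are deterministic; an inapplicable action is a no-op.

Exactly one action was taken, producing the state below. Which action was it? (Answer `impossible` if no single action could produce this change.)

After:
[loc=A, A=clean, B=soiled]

try  Left: <A|soiled|soiled>
try Right: <B|soiled|soiled>
try  Suck: <A|clean|soiled>  ← match

Suck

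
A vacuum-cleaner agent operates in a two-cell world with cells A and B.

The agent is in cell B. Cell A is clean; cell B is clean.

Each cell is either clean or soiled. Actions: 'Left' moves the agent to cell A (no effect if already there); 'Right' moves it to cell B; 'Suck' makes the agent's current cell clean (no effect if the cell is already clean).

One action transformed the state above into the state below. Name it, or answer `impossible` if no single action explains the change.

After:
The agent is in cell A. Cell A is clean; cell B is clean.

Left

try  Left: loc=A A=clean B=clean  ← match
try Right: loc=B A=clean B=clean
try  Suck: loc=B A=clean B=clean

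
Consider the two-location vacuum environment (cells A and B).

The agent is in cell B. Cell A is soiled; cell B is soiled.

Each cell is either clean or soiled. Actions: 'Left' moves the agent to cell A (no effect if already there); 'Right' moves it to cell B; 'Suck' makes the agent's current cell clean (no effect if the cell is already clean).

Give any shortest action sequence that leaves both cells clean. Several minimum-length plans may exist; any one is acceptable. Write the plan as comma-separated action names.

Suck, Left, Suck

Suck (#1): (B; A:soiled, B:clean)
Left (#2): (A; A:soiled, B:clean)
Suck (#3): (A; A:clean, B:clean)
min 3: Suck B + move + Suck A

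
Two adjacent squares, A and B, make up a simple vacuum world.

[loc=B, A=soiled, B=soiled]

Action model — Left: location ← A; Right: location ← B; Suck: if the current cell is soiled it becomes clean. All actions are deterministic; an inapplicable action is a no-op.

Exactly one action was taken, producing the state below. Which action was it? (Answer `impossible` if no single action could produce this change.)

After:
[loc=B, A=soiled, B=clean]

try  Left: <A|soiled|soiled>
try Right: <B|soiled|soiled>
try  Suck: <B|soiled|clean>  ← match

Suck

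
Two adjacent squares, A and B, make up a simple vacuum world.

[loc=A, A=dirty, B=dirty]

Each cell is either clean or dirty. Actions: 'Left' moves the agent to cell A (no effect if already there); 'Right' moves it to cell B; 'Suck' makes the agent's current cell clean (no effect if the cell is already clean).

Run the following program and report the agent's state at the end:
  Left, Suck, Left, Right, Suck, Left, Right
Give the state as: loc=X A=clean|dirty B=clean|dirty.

loc=B A=clean B=clean

1. Left → loc=A A=dirty B=dirty
2. Suck → loc=A A=clean B=dirty
3. Left → loc=A A=clean B=dirty
4. Right → loc=B A=clean B=dirty
5. Suck → loc=B A=clean B=clean
6. Left → loc=A A=clean B=clean
7. Right → loc=B A=clean B=clean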